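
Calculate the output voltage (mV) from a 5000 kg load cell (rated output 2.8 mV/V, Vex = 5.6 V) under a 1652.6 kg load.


Vout = rated_output * Vex * (load / capacity).
Vout = 2.8 * 5.6 * (1652.6 / 5000)
Vout = 2.8 * 5.6 * 0.33052
Vout = 5.183 mV

5.183 mV


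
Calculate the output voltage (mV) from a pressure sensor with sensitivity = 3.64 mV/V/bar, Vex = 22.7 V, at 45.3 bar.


Output = sensitivity * Vex * P.
Vout = 3.64 * 22.7 * 45.3
Vout = 82.628 * 45.3
Vout = 3743.05 mV

3743.05 mV


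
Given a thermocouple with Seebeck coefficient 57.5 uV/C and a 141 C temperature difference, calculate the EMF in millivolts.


The thermocouple output V = sensitivity * dT.
V = 57.5 uV/C * 141 C
V = 8107.5 uV
V = 8.107 mV

8.107 mV


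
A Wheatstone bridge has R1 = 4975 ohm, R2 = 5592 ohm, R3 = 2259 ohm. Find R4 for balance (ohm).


At balance: R1*R4 = R2*R3, so R4 = R2*R3/R1.
R4 = 5592 * 2259 / 4975
R4 = 12632328 / 4975
R4 = 2539.16 ohm

2539.16 ohm


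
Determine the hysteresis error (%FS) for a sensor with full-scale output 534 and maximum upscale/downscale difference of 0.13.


Hysteresis = (max difference / full scale) * 100%.
H = (0.13 / 534) * 100
H = 0.024 %FS

0.024 %FS


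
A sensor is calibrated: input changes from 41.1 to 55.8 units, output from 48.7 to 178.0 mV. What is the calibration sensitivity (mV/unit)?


Sensitivity = (y2 - y1) / (x2 - x1).
S = (178.0 - 48.7) / (55.8 - 41.1)
S = 129.3 / 14.7
S = 8.7959 mV/unit

8.7959 mV/unit


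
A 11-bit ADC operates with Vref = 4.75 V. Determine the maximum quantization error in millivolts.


The maximum quantization error is +/- LSB/2.
LSB = Vref / 2^n = 4.75 / 2048 = 0.00231934 V
Max error = LSB / 2 = 0.00231934 / 2 = 0.00115967 V
Max error = 1.1597 mV

1.1597 mV


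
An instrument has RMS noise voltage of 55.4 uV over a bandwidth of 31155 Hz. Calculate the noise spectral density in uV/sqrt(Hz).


Noise spectral density = Vrms / sqrt(BW).
NSD = 55.4 / sqrt(31155)
NSD = 55.4 / 176.5078
NSD = 0.3139 uV/sqrt(Hz)

0.3139 uV/sqrt(Hz)


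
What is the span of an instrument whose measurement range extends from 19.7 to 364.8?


Span = upper range - lower range.
Span = 364.8 - (19.7)
Span = 345.1

345.1


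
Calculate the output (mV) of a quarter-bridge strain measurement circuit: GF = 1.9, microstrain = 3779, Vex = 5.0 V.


Quarter bridge output: Vout = (GF * epsilon * Vex) / 4.
Vout = (1.9 * 3779e-6 * 5.0) / 4
Vout = 0.0359005 / 4 V
Vout = 0.00897512 V = 8.9751 mV

8.9751 mV


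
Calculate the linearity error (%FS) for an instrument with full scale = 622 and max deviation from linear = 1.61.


Linearity error = (max deviation / full scale) * 100%.
Linearity = (1.61 / 622) * 100
Linearity = 0.259 %FS

0.259 %FS


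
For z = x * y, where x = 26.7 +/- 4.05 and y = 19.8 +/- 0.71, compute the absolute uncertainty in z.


For a product z = x*y, the relative uncertainty is:
uz/z = sqrt((ux/x)^2 + (uy/y)^2)
Relative uncertainties: ux/x = 4.05/26.7 = 0.151685
uy/y = 0.71/19.8 = 0.035859
z = 26.7 * 19.8 = 528.7
uz = 528.7 * sqrt(0.151685^2 + 0.035859^2) = 82.4

82.4


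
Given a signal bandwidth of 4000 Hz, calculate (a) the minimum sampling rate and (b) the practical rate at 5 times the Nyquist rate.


By Nyquist theorem, fs_min = 2 * fmax.
fs_min = 2 * 4000 = 8000 Hz
Practical rate = 5 * fs_min = 5 * 8000 = 40000 Hz

fs_min = 8000 Hz, fs_practical = 40000 Hz


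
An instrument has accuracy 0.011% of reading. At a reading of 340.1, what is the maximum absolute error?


Absolute error = (accuracy% / 100) * reading.
Error = (0.011 / 100) * 340.1
Error = 0.00011 * 340.1
Error = 0.0374

0.0374


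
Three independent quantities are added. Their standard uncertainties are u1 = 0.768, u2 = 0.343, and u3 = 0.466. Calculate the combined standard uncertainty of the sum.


For a sum of independent quantities, uc = sqrt(u1^2 + u2^2 + u3^2).
uc = sqrt(0.768^2 + 0.343^2 + 0.466^2)
uc = sqrt(0.589824 + 0.117649 + 0.217156)
uc = 0.9616

0.9616


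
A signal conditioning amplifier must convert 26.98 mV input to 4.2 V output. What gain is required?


Gain = Vout / Vin (converting to same units).
G = 4.2 V / 26.98 mV
G = 4200.0 mV / 26.98 mV
G = 155.67

155.67


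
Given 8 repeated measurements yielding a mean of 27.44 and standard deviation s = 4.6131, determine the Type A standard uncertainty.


The standard uncertainty for Type A evaluation is u = s / sqrt(n).
u = 4.6131 / sqrt(8)
u = 4.6131 / 2.8284
u = 1.631

1.631


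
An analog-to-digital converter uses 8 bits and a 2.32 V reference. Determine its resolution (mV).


The resolution (LSB) of an ADC is Vref / 2^n.
LSB = 2.32 / 2^8
LSB = 2.32 / 256
LSB = 0.0090625 V = 9.0625 mV

9.0625 mV


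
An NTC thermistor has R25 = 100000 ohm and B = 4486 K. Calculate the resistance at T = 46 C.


NTC thermistor equation: Rt = R25 * exp(B * (1/T - 1/T25)).
T in Kelvin: 319.15 K, T25 = 298.15 K
1/T - 1/T25 = 1/319.15 - 1/298.15 = -0.00022069
B * (1/T - 1/T25) = 4486 * -0.00022069 = -0.99
Rt = 100000 * exp(-0.99) = 37156.5 ohm

37156.5 ohm


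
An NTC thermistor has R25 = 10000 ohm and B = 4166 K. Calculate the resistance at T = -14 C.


NTC thermistor equation: Rt = R25 * exp(B * (1/T - 1/T25)).
T in Kelvin: 259.15 K, T25 = 298.15 K
1/T - 1/T25 = 1/259.15 - 1/298.15 = 0.00050475
B * (1/T - 1/T25) = 4166 * 0.00050475 = 2.1028
Rt = 10000 * exp(2.1028) = 81890.6 ohm

81890.6 ohm


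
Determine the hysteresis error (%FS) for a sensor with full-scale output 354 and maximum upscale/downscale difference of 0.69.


Hysteresis = (max difference / full scale) * 100%.
H = (0.69 / 354) * 100
H = 0.195 %FS

0.195 %FS


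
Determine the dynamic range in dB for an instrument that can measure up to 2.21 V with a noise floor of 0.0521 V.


Dynamic range = 20 * log10(Vmax / Vnoise).
DR = 20 * log10(2.21 / 0.0521)
DR = 20 * log10(42.42)
DR = 32.55 dB

32.55 dB


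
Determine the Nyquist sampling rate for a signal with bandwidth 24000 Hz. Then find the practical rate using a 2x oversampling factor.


By Nyquist theorem, fs_min = 2 * fmax.
fs_min = 2 * 24000 = 48000 Hz
Practical rate = 2 * fs_min = 2 * 48000 = 96000 Hz

fs_min = 48000 Hz, fs_practical = 96000 Hz


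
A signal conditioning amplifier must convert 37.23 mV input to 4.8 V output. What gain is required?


Gain = Vout / Vin (converting to same units).
G = 4.8 V / 37.23 mV
G = 4800.0 mV / 37.23 mV
G = 128.93

128.93


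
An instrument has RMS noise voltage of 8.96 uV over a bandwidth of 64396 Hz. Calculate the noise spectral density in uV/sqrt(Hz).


Noise spectral density = Vrms / sqrt(BW).
NSD = 8.96 / sqrt(64396)
NSD = 8.96 / 253.7637
NSD = 0.0353 uV/sqrt(Hz)

0.0353 uV/sqrt(Hz)


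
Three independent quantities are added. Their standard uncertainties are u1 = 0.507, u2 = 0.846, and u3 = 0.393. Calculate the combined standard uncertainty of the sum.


For a sum of independent quantities, uc = sqrt(u1^2 + u2^2 + u3^2).
uc = sqrt(0.507^2 + 0.846^2 + 0.393^2)
uc = sqrt(0.257049 + 0.715716 + 0.154449)
uc = 1.0617

1.0617


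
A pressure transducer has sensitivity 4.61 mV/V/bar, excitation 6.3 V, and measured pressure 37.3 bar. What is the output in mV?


Output = sensitivity * Vex * P.
Vout = 4.61 * 6.3 * 37.3
Vout = 29.043 * 37.3
Vout = 1083.3 mV

1083.3 mV


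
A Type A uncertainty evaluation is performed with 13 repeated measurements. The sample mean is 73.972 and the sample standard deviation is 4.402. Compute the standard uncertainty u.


The standard uncertainty for Type A evaluation is u = s / sqrt(n).
u = 4.402 / sqrt(13)
u = 4.402 / 3.6056
u = 1.2209

1.2209


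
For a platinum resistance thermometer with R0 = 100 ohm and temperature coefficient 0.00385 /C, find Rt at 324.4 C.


The RTD equation: Rt = R0 * (1 + alpha * T).
Rt = 100 * (1 + 0.00385 * 324.4)
Rt = 100 * (1 + 1.24894)
Rt = 100 * 2.24894
Rt = 224.894 ohm

224.894 ohm


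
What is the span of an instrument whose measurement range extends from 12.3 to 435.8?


Span = upper range - lower range.
Span = 435.8 - (12.3)
Span = 423.5

423.5


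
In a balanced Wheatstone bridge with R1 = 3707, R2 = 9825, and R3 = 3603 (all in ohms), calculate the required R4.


At balance: R1*R4 = R2*R3, so R4 = R2*R3/R1.
R4 = 9825 * 3603 / 3707
R4 = 35399475 / 3707
R4 = 9549.36 ohm

9549.36 ohm


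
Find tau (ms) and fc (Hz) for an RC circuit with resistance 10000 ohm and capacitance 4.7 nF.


Time constant: tau = R * C.
tau = 10000 * 4.70e-09 = 4.7e-05 s
tau = 0.047 ms
Cutoff frequency: fc = 1 / (2*pi*R*C).
fc = 1 / (2*pi*4.7e-05) = 3386.28 Hz

tau = 0.047 ms, fc = 3386.28 Hz


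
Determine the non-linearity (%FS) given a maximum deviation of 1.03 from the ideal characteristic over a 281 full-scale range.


Linearity error = (max deviation / full scale) * 100%.
Linearity = (1.03 / 281) * 100
Linearity = 0.367 %FS

0.367 %FS


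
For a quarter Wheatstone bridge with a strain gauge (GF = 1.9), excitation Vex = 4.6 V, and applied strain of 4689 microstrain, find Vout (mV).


Quarter bridge output: Vout = (GF * epsilon * Vex) / 4.
Vout = (1.9 * 4689e-6 * 4.6) / 4
Vout = 0.04098186 / 4 V
Vout = 0.01024546 V = 10.2455 mV

10.2455 mV


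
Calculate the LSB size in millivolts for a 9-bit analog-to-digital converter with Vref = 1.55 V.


The resolution (LSB) of an ADC is Vref / 2^n.
LSB = 1.55 / 2^9
LSB = 1.55 / 512
LSB = 0.00302734 V = 3.02734375 mV

3.02734375 mV


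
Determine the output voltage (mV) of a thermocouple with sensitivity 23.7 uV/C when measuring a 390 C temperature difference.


The thermocouple output V = sensitivity * dT.
V = 23.7 uV/C * 390 C
V = 9243.0 uV
V = 9.243 mV

9.243 mV


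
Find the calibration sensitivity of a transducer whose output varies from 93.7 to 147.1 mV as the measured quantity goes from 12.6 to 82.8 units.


Sensitivity = (y2 - y1) / (x2 - x1).
S = (147.1 - 93.7) / (82.8 - 12.6)
S = 53.4 / 70.2
S = 0.7607 mV/unit

0.7607 mV/unit


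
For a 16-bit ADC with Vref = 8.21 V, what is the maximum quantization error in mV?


The maximum quantization error is +/- LSB/2.
LSB = Vref / 2^n = 8.21 / 65536 = 0.00012527 V
Max error = LSB / 2 = 0.00012527 / 2 = 6.264e-05 V
Max error = 0.0626 mV

0.0626 mV


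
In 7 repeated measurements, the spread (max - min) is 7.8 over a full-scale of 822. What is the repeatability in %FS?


Repeatability = (spread / full scale) * 100%.
R = (7.8 / 822) * 100
R = 0.949 %FS

0.949 %FS


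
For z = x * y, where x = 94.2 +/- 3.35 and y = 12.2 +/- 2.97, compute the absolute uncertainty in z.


For a product z = x*y, the relative uncertainty is:
uz/z = sqrt((ux/x)^2 + (uy/y)^2)
Relative uncertainties: ux/x = 3.35/94.2 = 0.035563
uy/y = 2.97/12.2 = 0.243443
z = 94.2 * 12.2 = 1149.2
uz = 1149.2 * sqrt(0.035563^2 + 0.243443^2) = 282.743

282.743


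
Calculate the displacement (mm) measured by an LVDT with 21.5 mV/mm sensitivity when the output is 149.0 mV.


Displacement = Vout / sensitivity.
d = 149.0 / 21.5
d = 6.93 mm

6.93 mm


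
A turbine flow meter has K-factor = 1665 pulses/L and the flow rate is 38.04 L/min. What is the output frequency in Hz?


Frequency = K * Q / 60 (converting L/min to L/s).
f = 1665 * 38.04 / 60
f = 63336.6 / 60
f = 1055.61 Hz

1055.61 Hz


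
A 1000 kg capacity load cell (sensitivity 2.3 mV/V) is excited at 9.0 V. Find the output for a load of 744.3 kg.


Vout = rated_output * Vex * (load / capacity).
Vout = 2.3 * 9.0 * (744.3 / 1000)
Vout = 2.3 * 9.0 * 0.7443
Vout = 15.407 mV

15.407 mV


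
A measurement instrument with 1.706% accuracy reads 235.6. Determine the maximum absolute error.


Absolute error = (accuracy% / 100) * reading.
Error = (1.706 / 100) * 235.6
Error = 0.01706 * 235.6
Error = 4.0193

4.0193


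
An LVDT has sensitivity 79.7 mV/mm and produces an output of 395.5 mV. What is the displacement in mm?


Displacement = Vout / sensitivity.
d = 395.5 / 79.7
d = 4.962 mm

4.962 mm


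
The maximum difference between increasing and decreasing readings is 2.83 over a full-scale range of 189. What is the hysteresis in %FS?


Hysteresis = (max difference / full scale) * 100%.
H = (2.83 / 189) * 100
H = 1.497 %FS

1.497 %FS


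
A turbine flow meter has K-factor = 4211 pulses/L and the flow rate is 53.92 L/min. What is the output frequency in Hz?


Frequency = K * Q / 60 (converting L/min to L/s).
f = 4211 * 53.92 / 60
f = 227057.12 / 60
f = 3784.29 Hz

3784.29 Hz


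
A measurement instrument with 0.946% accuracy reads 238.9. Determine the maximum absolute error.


Absolute error = (accuracy% / 100) * reading.
Error = (0.946 / 100) * 238.9
Error = 0.00946 * 238.9
Error = 2.26

2.26


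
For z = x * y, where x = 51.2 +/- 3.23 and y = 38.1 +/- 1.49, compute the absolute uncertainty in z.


For a product z = x*y, the relative uncertainty is:
uz/z = sqrt((ux/x)^2 + (uy/y)^2)
Relative uncertainties: ux/x = 3.23/51.2 = 0.063086
uy/y = 1.49/38.1 = 0.039108
z = 51.2 * 38.1 = 1950.7
uz = 1950.7 * sqrt(0.063086^2 + 0.039108^2) = 144.791

144.791


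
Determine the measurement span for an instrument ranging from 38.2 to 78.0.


Span = upper range - lower range.
Span = 78.0 - (38.2)
Span = 39.8

39.8


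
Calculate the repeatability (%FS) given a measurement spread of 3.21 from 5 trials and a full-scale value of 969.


Repeatability = (spread / full scale) * 100%.
R = (3.21 / 969) * 100
R = 0.331 %FS

0.331 %FS


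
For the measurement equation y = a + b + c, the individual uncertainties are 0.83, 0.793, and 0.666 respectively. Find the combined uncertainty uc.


For a sum of independent quantities, uc = sqrt(u1^2 + u2^2 + u3^2).
uc = sqrt(0.83^2 + 0.793^2 + 0.666^2)
uc = sqrt(0.6889 + 0.628849 + 0.443556)
uc = 1.3271

1.3271


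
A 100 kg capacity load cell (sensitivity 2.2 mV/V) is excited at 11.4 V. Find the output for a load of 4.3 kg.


Vout = rated_output * Vex * (load / capacity).
Vout = 2.2 * 11.4 * (4.3 / 100)
Vout = 2.2 * 11.4 * 0.043
Vout = 1.078 mV

1.078 mV


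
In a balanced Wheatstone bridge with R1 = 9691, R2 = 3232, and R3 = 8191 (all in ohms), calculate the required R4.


At balance: R1*R4 = R2*R3, so R4 = R2*R3/R1.
R4 = 3232 * 8191 / 9691
R4 = 26473312 / 9691
R4 = 2731.74 ohm

2731.74 ohm


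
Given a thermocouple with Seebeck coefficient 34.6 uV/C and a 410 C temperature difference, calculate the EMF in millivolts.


The thermocouple output V = sensitivity * dT.
V = 34.6 uV/C * 410 C
V = 14186.0 uV
V = 14.186 mV

14.186 mV


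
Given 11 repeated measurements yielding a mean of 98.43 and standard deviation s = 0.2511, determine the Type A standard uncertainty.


The standard uncertainty for Type A evaluation is u = s / sqrt(n).
u = 0.2511 / sqrt(11)
u = 0.2511 / 3.3166
u = 0.0757

0.0757


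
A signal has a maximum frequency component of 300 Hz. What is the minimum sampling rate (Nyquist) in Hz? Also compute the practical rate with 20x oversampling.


By Nyquist theorem, fs_min = 2 * fmax.
fs_min = 2 * 300 = 600 Hz
Practical rate = 20 * fs_min = 20 * 600 = 12000 Hz

fs_min = 600 Hz, fs_practical = 12000 Hz


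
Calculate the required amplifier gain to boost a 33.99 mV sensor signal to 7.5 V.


Gain = Vout / Vin (converting to same units).
G = 7.5 V / 33.99 mV
G = 7500.0 mV / 33.99 mV
G = 220.65

220.65


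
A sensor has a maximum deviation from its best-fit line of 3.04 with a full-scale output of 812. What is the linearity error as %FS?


Linearity error = (max deviation / full scale) * 100%.
Linearity = (3.04 / 812) * 100
Linearity = 0.374 %FS

0.374 %FS


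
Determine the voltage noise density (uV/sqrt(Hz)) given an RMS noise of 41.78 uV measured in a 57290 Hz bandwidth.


Noise spectral density = Vrms / sqrt(BW).
NSD = 41.78 / sqrt(57290)
NSD = 41.78 / 239.3533
NSD = 0.1746 uV/sqrt(Hz)

0.1746 uV/sqrt(Hz)


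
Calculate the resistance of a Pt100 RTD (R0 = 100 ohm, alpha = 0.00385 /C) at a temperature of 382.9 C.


The RTD equation: Rt = R0 * (1 + alpha * T).
Rt = 100 * (1 + 0.00385 * 382.9)
Rt = 100 * (1 + 1.474165)
Rt = 100 * 2.474165
Rt = 247.417 ohm

247.417 ohm


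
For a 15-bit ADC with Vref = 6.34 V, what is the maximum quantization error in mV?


The maximum quantization error is +/- LSB/2.
LSB = Vref / 2^n = 6.34 / 32768 = 0.00019348 V
Max error = LSB / 2 = 0.00019348 / 2 = 9.674e-05 V
Max error = 0.0967 mV

0.0967 mV


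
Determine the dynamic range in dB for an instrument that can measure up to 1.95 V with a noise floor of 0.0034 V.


Dynamic range = 20 * log10(Vmax / Vnoise).
DR = 20 * log10(1.95 / 0.0034)
DR = 20 * log10(573.53)
DR = 55.17 dB

55.17 dB


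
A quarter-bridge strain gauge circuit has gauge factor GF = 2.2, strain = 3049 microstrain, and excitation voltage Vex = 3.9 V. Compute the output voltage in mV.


Quarter bridge output: Vout = (GF * epsilon * Vex) / 4.
Vout = (2.2 * 3049e-6 * 3.9) / 4
Vout = 0.02616042 / 4 V
Vout = 0.00654011 V = 6.5401 mV

6.5401 mV


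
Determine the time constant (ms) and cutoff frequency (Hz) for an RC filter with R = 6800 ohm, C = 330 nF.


Time constant: tau = R * C.
tau = 6800 * 3.30e-07 = 0.002244 s
tau = 2.244 ms
Cutoff frequency: fc = 1 / (2*pi*R*C).
fc = 1 / (2*pi*0.002244) = 70.92 Hz

tau = 2.244 ms, fc = 70.92 Hz


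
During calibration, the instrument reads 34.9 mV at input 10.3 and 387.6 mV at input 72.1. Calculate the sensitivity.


Sensitivity = (y2 - y1) / (x2 - x1).
S = (387.6 - 34.9) / (72.1 - 10.3)
S = 352.7 / 61.8
S = 5.7071 mV/unit

5.7071 mV/unit


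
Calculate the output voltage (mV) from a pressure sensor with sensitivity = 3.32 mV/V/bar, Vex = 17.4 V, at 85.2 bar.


Output = sensitivity * Vex * P.
Vout = 3.32 * 17.4 * 85.2
Vout = 57.768 * 85.2
Vout = 4921.83 mV

4921.83 mV


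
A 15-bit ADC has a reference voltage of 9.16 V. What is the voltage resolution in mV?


The resolution (LSB) of an ADC is Vref / 2^n.
LSB = 9.16 / 2^15
LSB = 9.16 / 32768
LSB = 0.00027954 V = 0.27954102 mV

0.27954102 mV


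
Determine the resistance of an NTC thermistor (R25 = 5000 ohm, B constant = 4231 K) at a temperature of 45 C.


NTC thermistor equation: Rt = R25 * exp(B * (1/T - 1/T25)).
T in Kelvin: 318.15 K, T25 = 298.15 K
1/T - 1/T25 = 1/318.15 - 1/298.15 = -0.00021084
B * (1/T - 1/T25) = 4231 * -0.00021084 = -0.8921
Rt = 5000 * exp(-0.8921) = 2049.0 ohm

2049.0 ohm


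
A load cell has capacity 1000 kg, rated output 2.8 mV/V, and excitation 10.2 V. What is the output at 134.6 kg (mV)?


Vout = rated_output * Vex * (load / capacity).
Vout = 2.8 * 10.2 * (134.6 / 1000)
Vout = 2.8 * 10.2 * 0.1346
Vout = 3.844 mV

3.844 mV


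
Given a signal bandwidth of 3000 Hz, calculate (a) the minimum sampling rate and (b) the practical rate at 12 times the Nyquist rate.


By Nyquist theorem, fs_min = 2 * fmax.
fs_min = 2 * 3000 = 6000 Hz
Practical rate = 12 * fs_min = 12 * 6000 = 72000 Hz

fs_min = 6000 Hz, fs_practical = 72000 Hz


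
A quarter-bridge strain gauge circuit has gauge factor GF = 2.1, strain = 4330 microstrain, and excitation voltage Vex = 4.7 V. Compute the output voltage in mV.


Quarter bridge output: Vout = (GF * epsilon * Vex) / 4.
Vout = (2.1 * 4330e-6 * 4.7) / 4
Vout = 0.0427371 / 4 V
Vout = 0.01068428 V = 10.6843 mV

10.6843 mV


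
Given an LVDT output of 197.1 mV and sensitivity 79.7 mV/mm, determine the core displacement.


Displacement = Vout / sensitivity.
d = 197.1 / 79.7
d = 2.473 mm

2.473 mm


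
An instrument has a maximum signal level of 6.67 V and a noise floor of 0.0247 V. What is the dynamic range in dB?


Dynamic range = 20 * log10(Vmax / Vnoise).
DR = 20 * log10(6.67 / 0.0247)
DR = 20 * log10(270.04)
DR = 48.63 dB

48.63 dB


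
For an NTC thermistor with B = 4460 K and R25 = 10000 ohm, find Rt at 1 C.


NTC thermistor equation: Rt = R25 * exp(B * (1/T - 1/T25)).
T in Kelvin: 274.15 K, T25 = 298.15 K
1/T - 1/T25 = 1/274.15 - 1/298.15 = 0.00029362
B * (1/T - 1/T25) = 4460 * 0.00029362 = 1.3096
Rt = 10000 * exp(1.3096) = 37045.2 ohm

37045.2 ohm


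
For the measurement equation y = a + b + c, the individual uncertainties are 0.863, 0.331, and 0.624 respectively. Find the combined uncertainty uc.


For a sum of independent quantities, uc = sqrt(u1^2 + u2^2 + u3^2).
uc = sqrt(0.863^2 + 0.331^2 + 0.624^2)
uc = sqrt(0.744769 + 0.109561 + 0.389376)
uc = 1.1152

1.1152


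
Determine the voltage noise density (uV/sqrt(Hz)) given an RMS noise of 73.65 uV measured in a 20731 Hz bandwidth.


Noise spectral density = Vrms / sqrt(BW).
NSD = 73.65 / sqrt(20731)
NSD = 73.65 / 143.9826
NSD = 0.5115 uV/sqrt(Hz)

0.5115 uV/sqrt(Hz)


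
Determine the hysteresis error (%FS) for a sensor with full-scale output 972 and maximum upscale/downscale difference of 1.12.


Hysteresis = (max difference / full scale) * 100%.
H = (1.12 / 972) * 100
H = 0.115 %FS

0.115 %FS


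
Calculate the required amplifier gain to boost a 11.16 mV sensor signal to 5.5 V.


Gain = Vout / Vin (converting to same units).
G = 5.5 V / 11.16 mV
G = 5500.0 mV / 11.16 mV
G = 492.83

492.83


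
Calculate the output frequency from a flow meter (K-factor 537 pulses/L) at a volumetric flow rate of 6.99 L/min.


Frequency = K * Q / 60 (converting L/min to L/s).
f = 537 * 6.99 / 60
f = 3753.63 / 60
f = 62.56 Hz

62.56 Hz


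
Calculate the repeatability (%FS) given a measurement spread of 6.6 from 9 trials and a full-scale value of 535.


Repeatability = (spread / full scale) * 100%.
R = (6.6 / 535) * 100
R = 1.234 %FS

1.234 %FS


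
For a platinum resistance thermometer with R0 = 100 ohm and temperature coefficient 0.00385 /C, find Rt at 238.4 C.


The RTD equation: Rt = R0 * (1 + alpha * T).
Rt = 100 * (1 + 0.00385 * 238.4)
Rt = 100 * (1 + 0.91784)
Rt = 100 * 1.91784
Rt = 191.784 ohm

191.784 ohm


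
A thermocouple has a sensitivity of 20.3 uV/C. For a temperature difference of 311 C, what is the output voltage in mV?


The thermocouple output V = sensitivity * dT.
V = 20.3 uV/C * 311 C
V = 6313.3 uV
V = 6.313 mV

6.313 mV


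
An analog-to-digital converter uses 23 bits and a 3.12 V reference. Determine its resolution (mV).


The resolution (LSB) of an ADC is Vref / 2^n.
LSB = 3.12 / 2^23
LSB = 3.12 / 8388608
LSB = 3.7e-07 V = 0.00037193 mV

0.00037193 mV


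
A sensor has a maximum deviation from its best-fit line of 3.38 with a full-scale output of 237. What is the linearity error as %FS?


Linearity error = (max deviation / full scale) * 100%.
Linearity = (3.38 / 237) * 100
Linearity = 1.426 %FS

1.426 %FS


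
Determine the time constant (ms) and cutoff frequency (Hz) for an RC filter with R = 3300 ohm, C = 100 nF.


Time constant: tau = R * C.
tau = 3300 * 1.00e-07 = 0.00033 s
tau = 0.33 ms
Cutoff frequency: fc = 1 / (2*pi*R*C).
fc = 1 / (2*pi*0.00033) = 482.29 Hz

tau = 0.33 ms, fc = 482.29 Hz


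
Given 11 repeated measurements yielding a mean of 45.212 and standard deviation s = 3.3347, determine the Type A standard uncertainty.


The standard uncertainty for Type A evaluation is u = s / sqrt(n).
u = 3.3347 / sqrt(11)
u = 3.3347 / 3.3166
u = 1.0054

1.0054


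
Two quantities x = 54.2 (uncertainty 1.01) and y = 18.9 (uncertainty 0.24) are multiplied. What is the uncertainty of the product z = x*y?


For a product z = x*y, the relative uncertainty is:
uz/z = sqrt((ux/x)^2 + (uy/y)^2)
Relative uncertainties: ux/x = 1.01/54.2 = 0.018635
uy/y = 0.24/18.9 = 0.012698
z = 54.2 * 18.9 = 1024.4
uz = 1024.4 * sqrt(0.018635^2 + 0.012698^2) = 23.1

23.1


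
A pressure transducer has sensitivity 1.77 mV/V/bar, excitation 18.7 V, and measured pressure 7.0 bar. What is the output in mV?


Output = sensitivity * Vex * P.
Vout = 1.77 * 18.7 * 7.0
Vout = 33.099 * 7.0
Vout = 231.69 mV

231.69 mV


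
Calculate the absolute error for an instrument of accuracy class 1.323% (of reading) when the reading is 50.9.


Absolute error = (accuracy% / 100) * reading.
Error = (1.323 / 100) * 50.9
Error = 0.01323 * 50.9
Error = 0.6734

0.6734


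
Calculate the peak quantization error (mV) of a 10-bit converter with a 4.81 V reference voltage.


The maximum quantization error is +/- LSB/2.
LSB = Vref / 2^n = 4.81 / 1024 = 0.00469727 V
Max error = LSB / 2 = 0.00469727 / 2 = 0.00234863 V
Max error = 2.3486 mV

2.3486 mV


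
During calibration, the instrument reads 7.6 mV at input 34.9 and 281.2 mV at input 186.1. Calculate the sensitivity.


Sensitivity = (y2 - y1) / (x2 - x1).
S = (281.2 - 7.6) / (186.1 - 34.9)
S = 273.6 / 151.2
S = 1.8095 mV/unit

1.8095 mV/unit


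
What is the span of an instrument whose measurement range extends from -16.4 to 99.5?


Span = upper range - lower range.
Span = 99.5 - (-16.4)
Span = 115.9

115.9


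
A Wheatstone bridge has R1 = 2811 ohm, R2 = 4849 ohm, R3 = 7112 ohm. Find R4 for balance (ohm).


At balance: R1*R4 = R2*R3, so R4 = R2*R3/R1.
R4 = 4849 * 7112 / 2811
R4 = 34486088 / 2811
R4 = 12268.26 ohm

12268.26 ohm


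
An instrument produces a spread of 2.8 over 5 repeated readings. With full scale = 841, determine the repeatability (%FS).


Repeatability = (spread / full scale) * 100%.
R = (2.8 / 841) * 100
R = 0.333 %FS

0.333 %FS


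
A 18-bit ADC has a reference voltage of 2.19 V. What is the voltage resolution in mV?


The resolution (LSB) of an ADC is Vref / 2^n.
LSB = 2.19 / 2^18
LSB = 2.19 / 262144
LSB = 8.35e-06 V = 0.00835419 mV

0.00835419 mV


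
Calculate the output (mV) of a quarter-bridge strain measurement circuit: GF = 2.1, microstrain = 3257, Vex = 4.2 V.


Quarter bridge output: Vout = (GF * epsilon * Vex) / 4.
Vout = (2.1 * 3257e-6 * 4.2) / 4
Vout = 0.02872674 / 4 V
Vout = 0.00718169 V = 7.1817 mV

7.1817 mV


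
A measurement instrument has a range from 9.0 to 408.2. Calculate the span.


Span = upper range - lower range.
Span = 408.2 - (9.0)
Span = 399.2

399.2


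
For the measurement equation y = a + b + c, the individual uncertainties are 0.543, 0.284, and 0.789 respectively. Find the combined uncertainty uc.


For a sum of independent quantities, uc = sqrt(u1^2 + u2^2 + u3^2).
uc = sqrt(0.543^2 + 0.284^2 + 0.789^2)
uc = sqrt(0.294849 + 0.080656 + 0.622521)
uc = 0.999

0.999


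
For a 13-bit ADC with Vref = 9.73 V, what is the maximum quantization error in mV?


The maximum quantization error is +/- LSB/2.
LSB = Vref / 2^n = 9.73 / 8192 = 0.00118774 V
Max error = LSB / 2 = 0.00118774 / 2 = 0.00059387 V
Max error = 0.5939 mV

0.5939 mV


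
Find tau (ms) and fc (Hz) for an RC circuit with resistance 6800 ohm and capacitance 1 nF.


Time constant: tau = R * C.
tau = 6800 * 1.00e-09 = 6.8e-06 s
tau = 0.0068 ms
Cutoff frequency: fc = 1 / (2*pi*R*C).
fc = 1 / (2*pi*6.8e-06) = 23405.14 Hz

tau = 0.0068 ms, fc = 23405.14 Hz


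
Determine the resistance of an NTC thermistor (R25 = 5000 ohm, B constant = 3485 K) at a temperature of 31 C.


NTC thermistor equation: Rt = R25 * exp(B * (1/T - 1/T25)).
T in Kelvin: 304.15 K, T25 = 298.15 K
1/T - 1/T25 = 1/304.15 - 1/298.15 = -6.617e-05
B * (1/T - 1/T25) = 3485 * -6.617e-05 = -0.2306
Rt = 5000 * exp(-0.2306) = 3970.3 ohm

3970.3 ohm


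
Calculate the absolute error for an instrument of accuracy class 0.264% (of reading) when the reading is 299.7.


Absolute error = (accuracy% / 100) * reading.
Error = (0.264 / 100) * 299.7
Error = 0.00264 * 299.7
Error = 0.7912

0.7912


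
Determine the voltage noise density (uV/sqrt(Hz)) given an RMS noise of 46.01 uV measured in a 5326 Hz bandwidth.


Noise spectral density = Vrms / sqrt(BW).
NSD = 46.01 / sqrt(5326)
NSD = 46.01 / 72.9794
NSD = 0.6305 uV/sqrt(Hz)

0.6305 uV/sqrt(Hz)


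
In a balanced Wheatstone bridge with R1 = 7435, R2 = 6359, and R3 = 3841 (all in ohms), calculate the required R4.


At balance: R1*R4 = R2*R3, so R4 = R2*R3/R1.
R4 = 6359 * 3841 / 7435
R4 = 24424919 / 7435
R4 = 3285.13 ohm

3285.13 ohm


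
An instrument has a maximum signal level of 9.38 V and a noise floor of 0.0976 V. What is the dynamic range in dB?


Dynamic range = 20 * log10(Vmax / Vnoise).
DR = 20 * log10(9.38 / 0.0976)
DR = 20 * log10(96.11)
DR = 39.66 dB

39.66 dB


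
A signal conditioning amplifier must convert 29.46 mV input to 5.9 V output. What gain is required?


Gain = Vout / Vin (converting to same units).
G = 5.9 V / 29.46 mV
G = 5900.0 mV / 29.46 mV
G = 200.27

200.27


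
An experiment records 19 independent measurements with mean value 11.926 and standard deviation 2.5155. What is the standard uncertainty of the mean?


The standard uncertainty for Type A evaluation is u = s / sqrt(n).
u = 2.5155 / sqrt(19)
u = 2.5155 / 4.3589
u = 0.5771

0.5771


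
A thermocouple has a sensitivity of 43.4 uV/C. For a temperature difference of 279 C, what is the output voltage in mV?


The thermocouple output V = sensitivity * dT.
V = 43.4 uV/C * 279 C
V = 12108.6 uV
V = 12.109 mV

12.109 mV


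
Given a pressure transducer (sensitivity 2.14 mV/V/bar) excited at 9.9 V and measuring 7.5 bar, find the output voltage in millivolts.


Output = sensitivity * Vex * P.
Vout = 2.14 * 9.9 * 7.5
Vout = 21.186 * 7.5
Vout = 158.9 mV

158.9 mV


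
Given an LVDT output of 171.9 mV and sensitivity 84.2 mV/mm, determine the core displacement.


Displacement = Vout / sensitivity.
d = 171.9 / 84.2
d = 2.042 mm

2.042 mm


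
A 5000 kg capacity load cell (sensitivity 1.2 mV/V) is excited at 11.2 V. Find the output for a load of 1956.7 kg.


Vout = rated_output * Vex * (load / capacity).
Vout = 1.2 * 11.2 * (1956.7 / 5000)
Vout = 1.2 * 11.2 * 0.39134
Vout = 5.26 mV

5.26 mV


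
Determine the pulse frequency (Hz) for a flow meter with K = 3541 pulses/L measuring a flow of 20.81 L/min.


Frequency = K * Q / 60 (converting L/min to L/s).
f = 3541 * 20.81 / 60
f = 73688.21 / 60
f = 1228.14 Hz

1228.14 Hz


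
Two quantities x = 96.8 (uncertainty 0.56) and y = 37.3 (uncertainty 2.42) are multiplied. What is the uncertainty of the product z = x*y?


For a product z = x*y, the relative uncertainty is:
uz/z = sqrt((ux/x)^2 + (uy/y)^2)
Relative uncertainties: ux/x = 0.56/96.8 = 0.005785
uy/y = 2.42/37.3 = 0.064879
z = 96.8 * 37.3 = 3610.6
uz = 3610.6 * sqrt(0.005785^2 + 0.064879^2) = 235.185

235.185


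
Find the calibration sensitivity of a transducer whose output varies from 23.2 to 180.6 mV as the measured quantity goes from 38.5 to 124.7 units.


Sensitivity = (y2 - y1) / (x2 - x1).
S = (180.6 - 23.2) / (124.7 - 38.5)
S = 157.4 / 86.2
S = 1.826 mV/unit

1.826 mV/unit


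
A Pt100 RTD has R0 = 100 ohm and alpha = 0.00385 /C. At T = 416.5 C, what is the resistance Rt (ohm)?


The RTD equation: Rt = R0 * (1 + alpha * T).
Rt = 100 * (1 + 0.00385 * 416.5)
Rt = 100 * (1 + 1.603525)
Rt = 100 * 2.603525
Rt = 260.353 ohm

260.353 ohm


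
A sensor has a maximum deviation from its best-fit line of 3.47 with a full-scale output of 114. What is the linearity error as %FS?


Linearity error = (max deviation / full scale) * 100%.
Linearity = (3.47 / 114) * 100
Linearity = 3.044 %FS

3.044 %FS


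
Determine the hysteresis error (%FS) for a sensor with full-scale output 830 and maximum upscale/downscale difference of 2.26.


Hysteresis = (max difference / full scale) * 100%.
H = (2.26 / 830) * 100
H = 0.272 %FS

0.272 %FS


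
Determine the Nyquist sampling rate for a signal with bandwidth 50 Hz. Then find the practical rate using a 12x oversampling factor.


By Nyquist theorem, fs_min = 2 * fmax.
fs_min = 2 * 50 = 100 Hz
Practical rate = 12 * fs_min = 12 * 100 = 1200 Hz

fs_min = 100 Hz, fs_practical = 1200 Hz


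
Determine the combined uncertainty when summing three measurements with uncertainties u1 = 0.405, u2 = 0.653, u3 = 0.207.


For a sum of independent quantities, uc = sqrt(u1^2 + u2^2 + u3^2).
uc = sqrt(0.405^2 + 0.653^2 + 0.207^2)
uc = sqrt(0.164025 + 0.426409 + 0.042849)
uc = 0.7958

0.7958


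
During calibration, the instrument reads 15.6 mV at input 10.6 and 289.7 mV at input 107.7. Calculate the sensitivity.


Sensitivity = (y2 - y1) / (x2 - x1).
S = (289.7 - 15.6) / (107.7 - 10.6)
S = 274.1 / 97.1
S = 2.8229 mV/unit

2.8229 mV/unit


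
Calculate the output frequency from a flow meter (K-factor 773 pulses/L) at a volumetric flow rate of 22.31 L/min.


Frequency = K * Q / 60 (converting L/min to L/s).
f = 773 * 22.31 / 60
f = 17245.63 / 60
f = 287.43 Hz

287.43 Hz


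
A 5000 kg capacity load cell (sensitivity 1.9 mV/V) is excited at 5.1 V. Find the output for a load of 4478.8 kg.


Vout = rated_output * Vex * (load / capacity).
Vout = 1.9 * 5.1 * (4478.8 / 5000)
Vout = 1.9 * 5.1 * 0.89576
Vout = 8.68 mV

8.68 mV


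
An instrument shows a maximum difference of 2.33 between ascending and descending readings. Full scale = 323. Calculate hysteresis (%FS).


Hysteresis = (max difference / full scale) * 100%.
H = (2.33 / 323) * 100
H = 0.721 %FS

0.721 %FS


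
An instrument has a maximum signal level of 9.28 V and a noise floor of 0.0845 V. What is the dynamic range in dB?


Dynamic range = 20 * log10(Vmax / Vnoise).
DR = 20 * log10(9.28 / 0.0845)
DR = 20 * log10(109.82)
DR = 40.81 dB

40.81 dB


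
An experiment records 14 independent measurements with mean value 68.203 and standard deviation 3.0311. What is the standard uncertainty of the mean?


The standard uncertainty for Type A evaluation is u = s / sqrt(n).
u = 3.0311 / sqrt(14)
u = 3.0311 / 3.7417
u = 0.8101

0.8101


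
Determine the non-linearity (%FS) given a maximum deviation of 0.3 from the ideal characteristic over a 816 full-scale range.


Linearity error = (max deviation / full scale) * 100%.
Linearity = (0.3 / 816) * 100
Linearity = 0.037 %FS

0.037 %FS


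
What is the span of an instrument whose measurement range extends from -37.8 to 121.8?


Span = upper range - lower range.
Span = 121.8 - (-37.8)
Span = 159.6

159.6


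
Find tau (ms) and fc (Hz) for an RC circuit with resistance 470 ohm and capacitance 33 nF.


Time constant: tau = R * C.
tau = 470 * 3.30e-08 = 1.551e-05 s
tau = 0.0155 ms
Cutoff frequency: fc = 1 / (2*pi*R*C).
fc = 1 / (2*pi*1.551e-05) = 10261.44 Hz

tau = 0.0155 ms, fc = 10261.44 Hz


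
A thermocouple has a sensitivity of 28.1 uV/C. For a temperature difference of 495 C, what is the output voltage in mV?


The thermocouple output V = sensitivity * dT.
V = 28.1 uV/C * 495 C
V = 13909.5 uV
V = 13.909 mV

13.909 mV


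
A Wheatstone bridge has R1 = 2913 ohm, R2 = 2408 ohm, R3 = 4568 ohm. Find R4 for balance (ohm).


At balance: R1*R4 = R2*R3, so R4 = R2*R3/R1.
R4 = 2408 * 4568 / 2913
R4 = 10999744 / 2913
R4 = 3776.09 ohm

3776.09 ohm


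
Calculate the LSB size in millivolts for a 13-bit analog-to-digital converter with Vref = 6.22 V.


The resolution (LSB) of an ADC is Vref / 2^n.
LSB = 6.22 / 2^13
LSB = 6.22 / 8192
LSB = 0.00075928 V = 0.75927734 mV

0.75927734 mV


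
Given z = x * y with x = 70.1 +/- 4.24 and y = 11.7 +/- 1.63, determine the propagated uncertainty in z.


For a product z = x*y, the relative uncertainty is:
uz/z = sqrt((ux/x)^2 + (uy/y)^2)
Relative uncertainties: ux/x = 4.24/70.1 = 0.060485
uy/y = 1.63/11.7 = 0.139316
z = 70.1 * 11.7 = 820.2
uz = 820.2 * sqrt(0.060485^2 + 0.139316^2) = 124.567

124.567


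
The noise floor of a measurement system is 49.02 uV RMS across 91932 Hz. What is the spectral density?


Noise spectral density = Vrms / sqrt(BW).
NSD = 49.02 / sqrt(91932)
NSD = 49.02 / 303.2029
NSD = 0.1617 uV/sqrt(Hz)

0.1617 uV/sqrt(Hz)


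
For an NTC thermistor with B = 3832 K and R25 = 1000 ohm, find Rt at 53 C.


NTC thermistor equation: Rt = R25 * exp(B * (1/T - 1/T25)).
T in Kelvin: 326.15 K, T25 = 298.15 K
1/T - 1/T25 = 1/326.15 - 1/298.15 = -0.00028794
B * (1/T - 1/T25) = 3832 * -0.00028794 = -1.1034
Rt = 1000 * exp(-1.1034) = 331.7 ohm

331.7 ohm


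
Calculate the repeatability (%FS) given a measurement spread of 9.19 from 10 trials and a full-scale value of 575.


Repeatability = (spread / full scale) * 100%.
R = (9.19 / 575) * 100
R = 1.598 %FS

1.598 %FS


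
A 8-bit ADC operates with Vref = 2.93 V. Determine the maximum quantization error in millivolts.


The maximum quantization error is +/- LSB/2.
LSB = Vref / 2^n = 2.93 / 256 = 0.01144531 V
Max error = LSB / 2 = 0.01144531 / 2 = 0.00572266 V
Max error = 5.7227 mV

5.7227 mV


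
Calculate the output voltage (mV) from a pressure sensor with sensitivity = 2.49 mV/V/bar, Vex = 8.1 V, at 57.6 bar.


Output = sensitivity * Vex * P.
Vout = 2.49 * 8.1 * 57.6
Vout = 20.169 * 57.6
Vout = 1161.73 mV

1161.73 mV


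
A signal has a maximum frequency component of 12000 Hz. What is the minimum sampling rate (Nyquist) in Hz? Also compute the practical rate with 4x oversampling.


By Nyquist theorem, fs_min = 2 * fmax.
fs_min = 2 * 12000 = 24000 Hz
Practical rate = 4 * fs_min = 4 * 24000 = 96000 Hz

fs_min = 24000 Hz, fs_practical = 96000 Hz


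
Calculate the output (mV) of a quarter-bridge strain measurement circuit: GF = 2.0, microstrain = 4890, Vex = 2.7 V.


Quarter bridge output: Vout = (GF * epsilon * Vex) / 4.
Vout = (2.0 * 4890e-6 * 2.7) / 4
Vout = 0.026406 / 4 V
Vout = 0.0066015 V = 6.6015 mV

6.6015 mV


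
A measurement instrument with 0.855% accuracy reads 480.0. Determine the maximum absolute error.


Absolute error = (accuracy% / 100) * reading.
Error = (0.855 / 100) * 480.0
Error = 0.00855 * 480.0
Error = 4.104

4.104


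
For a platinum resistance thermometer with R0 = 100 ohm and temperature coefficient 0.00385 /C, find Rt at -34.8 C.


The RTD equation: Rt = R0 * (1 + alpha * T).
Rt = 100 * (1 + 0.00385 * -34.8)
Rt = 100 * (1 + -0.13398)
Rt = 100 * 0.86602
Rt = 86.602 ohm

86.602 ohm


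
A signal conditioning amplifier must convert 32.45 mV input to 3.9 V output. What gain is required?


Gain = Vout / Vin (converting to same units).
G = 3.9 V / 32.45 mV
G = 3900.0 mV / 32.45 mV
G = 120.18

120.18


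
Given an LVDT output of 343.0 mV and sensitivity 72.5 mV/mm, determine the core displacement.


Displacement = Vout / sensitivity.
d = 343.0 / 72.5
d = 4.731 mm

4.731 mm


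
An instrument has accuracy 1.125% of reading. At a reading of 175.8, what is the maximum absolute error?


Absolute error = (accuracy% / 100) * reading.
Error = (1.125 / 100) * 175.8
Error = 0.01125 * 175.8
Error = 1.9778

1.9778


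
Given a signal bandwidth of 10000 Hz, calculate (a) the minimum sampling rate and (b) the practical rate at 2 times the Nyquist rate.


By Nyquist theorem, fs_min = 2 * fmax.
fs_min = 2 * 10000 = 20000 Hz
Practical rate = 2 * fs_min = 2 * 20000 = 40000 Hz

fs_min = 20000 Hz, fs_practical = 40000 Hz


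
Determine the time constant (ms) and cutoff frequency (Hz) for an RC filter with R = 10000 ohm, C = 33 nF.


Time constant: tau = R * C.
tau = 10000 * 3.30e-08 = 0.00033 s
tau = 0.33 ms
Cutoff frequency: fc = 1 / (2*pi*R*C).
fc = 1 / (2*pi*0.00033) = 482.29 Hz

tau = 0.33 ms, fc = 482.29 Hz


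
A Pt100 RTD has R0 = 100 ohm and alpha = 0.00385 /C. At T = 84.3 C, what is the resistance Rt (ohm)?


The RTD equation: Rt = R0 * (1 + alpha * T).
Rt = 100 * (1 + 0.00385 * 84.3)
Rt = 100 * (1 + 0.324555)
Rt = 100 * 1.324555
Rt = 132.456 ohm

132.456 ohm


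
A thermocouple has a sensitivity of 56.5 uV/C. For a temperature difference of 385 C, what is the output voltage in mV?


The thermocouple output V = sensitivity * dT.
V = 56.5 uV/C * 385 C
V = 21752.5 uV
V = 21.753 mV

21.753 mV


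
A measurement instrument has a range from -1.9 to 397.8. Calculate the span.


Span = upper range - lower range.
Span = 397.8 - (-1.9)
Span = 399.7

399.7


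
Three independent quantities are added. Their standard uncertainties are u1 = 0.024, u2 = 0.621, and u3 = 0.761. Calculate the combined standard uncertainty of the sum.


For a sum of independent quantities, uc = sqrt(u1^2 + u2^2 + u3^2).
uc = sqrt(0.024^2 + 0.621^2 + 0.761^2)
uc = sqrt(0.000576 + 0.385641 + 0.579121)
uc = 0.9825

0.9825
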